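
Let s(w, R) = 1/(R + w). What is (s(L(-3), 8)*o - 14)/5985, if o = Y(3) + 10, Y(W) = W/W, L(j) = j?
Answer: -59/29925 ≈ -0.0019716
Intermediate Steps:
Y(W) = 1
o = 11 (o = 1 + 10 = 11)
(s(L(-3), 8)*o - 14)/5985 = (11/(8 - 3) - 14)/5985 = (11/5 - 14)*(1/5985) = -59/5*1/5985 = -59/29925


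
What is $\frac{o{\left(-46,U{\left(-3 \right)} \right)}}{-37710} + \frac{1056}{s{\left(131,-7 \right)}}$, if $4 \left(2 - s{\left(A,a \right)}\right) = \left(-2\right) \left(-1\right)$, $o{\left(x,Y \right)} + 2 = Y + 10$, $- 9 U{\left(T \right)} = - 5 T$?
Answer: $\frac{79643501}{113130} \approx 704.0$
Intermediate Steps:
$U{\left(T \right)} = \frac{5 T}{9}$ ($U{\left(T \right)} = - \frac{\left(-5\right) T}{9} = \frac{5 T}{9}$)
$o{\left(x,Y \right)} = 8 + Y$ ($o{\left(x,Y \right)} = -2 + \left(Y + 10\right) = -2 + \left(10 + Y\right) = 8 + Y$)
$s{\left(A,a \right)} = \frac{3}{2}$ ($s{\left(A,a \right)} = 2 - \frac{\left(-2\right) \left(-1\right)}{4} = 2 - \frac{1}{2} = \frac{3}{2}$)
$\frac{o{\left(-46,U{\left(-3 \right)} \right)}}{-37710} + \frac{1056}{s{\left(131,-7 \right)}} = \frac{8 + \frac{5}{9} \left(-3\right)}{-37710} + \frac{1056}{\frac{3}{2}} = \left(8 - \frac{5}{3}\right) \left(- \frac{1}{37710}\right) + 1056 \cdot \frac{2}{3} = \frac{19}{3} \left(- \frac{1}{37710}\right) + 704 = - \frac{19}{113130} + 704 = \frac{79643501}{113130}$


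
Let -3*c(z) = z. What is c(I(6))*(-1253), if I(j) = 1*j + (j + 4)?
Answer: 20048/3 ≈ 6682.7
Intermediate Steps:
I(j) = 4 + 2*j (I(j) = j + (4 + j) = 4 + 2*j)
c(z) = -z/3
c(I(6))*(-1253) = -(4 + 2*6)/3*(-1253) = -(4 + 12)/3*(-1253) = -⅓*16*(-1253) = -16/3*(-1253) = 20048/3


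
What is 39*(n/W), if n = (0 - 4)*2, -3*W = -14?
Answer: -468/7 ≈ -66.857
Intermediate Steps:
W = 14/3 (W = -1/3*(-14) = 14/3 ≈ 4.6667)
n = -8 (n = -4*2 = -8)
39*(n/W) = 39*(-8/14/3) = 39*(-8*3/14) = 39*(-12/7) = -468/7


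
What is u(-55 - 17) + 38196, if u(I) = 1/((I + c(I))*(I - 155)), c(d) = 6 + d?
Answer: 1196527897/31326 ≈ 38196.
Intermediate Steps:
u(I) = 1/((-155 + I)*(6 + 2*I)) (u(I) = 1/((I + (6 + I))*(I - 155)) = 1/((6 + 2*I)*(-155 + I)) = 1/((-155 + I)*(6 + 2*I)))
u(-55 - 17) + 38196 = 1/(2*(-465 + (-55 - 17)**2 - 152*(-55 - 17))) + 38196 = 1/(2*(-465 + (-72)**2 - 152*(-72))) + 38196 = 1/(2*(-465 + 5184 + 10944)) + 38196 = (1/2)/15663 + 38196 = (1/2)*(1/15663) + 38196 = 1/31326 + 38196 = 1196527897/31326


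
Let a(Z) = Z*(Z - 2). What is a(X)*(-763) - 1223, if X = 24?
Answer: -404087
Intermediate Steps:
a(Z) = Z*(-2 + Z)
a(X)*(-763) - 1223 = (24*(-2 + 24))*(-763) - 1223 = (24*22)*(-763) - 1223 = 528*(-763) - 1223 = -402864 - 1223 = -404087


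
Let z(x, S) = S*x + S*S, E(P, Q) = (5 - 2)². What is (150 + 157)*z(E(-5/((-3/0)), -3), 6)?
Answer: 27630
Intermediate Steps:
E(P, Q) = 9 (E(P, Q) = 3² = 9)
z(x, S) = S² + S*x (z(x, S) = S*x + S² = S² + S*x)
(150 + 157)*z(E(-5/((-3/0)), -3), 6) = (150 + 157)*(6*(6 + 9)) = 307*(6*15) = 307*90 = 27630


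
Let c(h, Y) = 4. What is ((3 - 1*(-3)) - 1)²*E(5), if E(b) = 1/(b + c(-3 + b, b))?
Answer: 25/9 ≈ 2.7778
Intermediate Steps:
E(b) = 1/(4 + b) (E(b) = 1/(b + 4) = 1/(4 + b))
((3 - 1*(-3)) - 1)²*E(5) = ((3 - 1*(-3)) - 1)²/(4 + 5) = ((3 + 3) - 1)²/9 = (6 - 1)²*(⅑) = 5²*(⅑) = 25*(⅑) = 25/9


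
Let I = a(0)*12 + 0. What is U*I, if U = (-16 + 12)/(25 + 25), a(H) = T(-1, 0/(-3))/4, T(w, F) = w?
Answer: 6/25 ≈ 0.24000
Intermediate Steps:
a(H) = -1/4
U = -2/25 (U = -4/50 = -4*1/50 = -2/25 ≈ -0.080000)
I = -3 (I = -1/4*12 + 0 = -3 + 0 = -3)
U*I = -2/25*(-3) = 6/25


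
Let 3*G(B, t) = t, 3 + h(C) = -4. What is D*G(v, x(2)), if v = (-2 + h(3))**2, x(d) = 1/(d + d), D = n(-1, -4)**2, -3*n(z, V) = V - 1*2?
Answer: 1/3 ≈ 0.33333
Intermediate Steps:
n(z, V) = 2/3 - V/3 (n(z, V) = -(V - 1*2)/3 = -(V - 2)/3 = -(-2 + V)/3 = 2/3 - V/3)
D = 4 (D = (2/3 - 1/3*(-4))**2 = (2/3 + 4/3)**2 = 2**2 = 4)
h(C) = -7 (h(C) = -3 - 4 = -7)
x(d) = 1/(2*d)
v = 81 (v = (-2 - 7)**2 = (-9)**2 = 81)
G(B, t) = t/3
D*G(v, x(2)) = 4*(((1/2)/2)/3) = 4*(((1/2)*(1/2))/3) = 4*((1/3)*(1/4)) = 4*(1/12) = 1/3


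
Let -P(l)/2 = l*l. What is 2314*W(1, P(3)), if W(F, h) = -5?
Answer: -11570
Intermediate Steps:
P(l) = -2*l**2 (P(l) = -2*l*l = -2*l**2)
2314*W(1, P(3)) = 2314*(-5) = -11570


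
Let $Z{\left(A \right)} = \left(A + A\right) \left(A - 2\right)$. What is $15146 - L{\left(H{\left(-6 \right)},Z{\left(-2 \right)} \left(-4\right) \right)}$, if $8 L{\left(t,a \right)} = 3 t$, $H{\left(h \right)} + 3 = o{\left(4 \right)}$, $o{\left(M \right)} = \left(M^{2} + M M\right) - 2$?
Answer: $\frac{121087}{8} \approx 15136.0$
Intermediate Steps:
$o{\left(M \right)} = -2 + 2 M^{2}$ ($o{\left(M \right)} = \left(M^{2} + M^{2}\right) - 2 = 2 M^{2} - 2 = -2 + 2 M^{2}$)
$H{\left(h \right)} = 27$ ($H{\left(h \right)} = -3 - \left(2 - 2 \cdot 4^{2}\right) = -3 + \left(-2 + 2 \cdot 16\right) = -3 + \left(-2 + 32\right) = -3 + 30 = 27$)
$Z{\left(A \right)} = 2 A \left(-2 + A\right)$
$L{\left(t,a \right)} = \frac{3 t}{8}$
$15146 - L{\left(H{\left(-6 \right)},Z{\left(-2 \right)} \left(-4\right) \right)} = 15146 - \frac{3}{8} \cdot 27 = 15146 - \frac{81}{8} = \frac{121087}{8}$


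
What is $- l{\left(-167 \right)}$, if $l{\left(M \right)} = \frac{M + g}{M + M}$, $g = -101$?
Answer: $- \frac{134}{167} \approx -0.80239$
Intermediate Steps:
$l{\left(M \right)} = \frac{-101 + M}{2 M}$ ($l{\left(M \right)} = \frac{M - 101}{M + M} = \frac{-101 + M}{2 M}$)
$- l{\left(-167 \right)} = - \frac{-101 - 167}{2 \left(-167\right)} = - \frac{\left(-1\right) \left(-268\right)}{2 \cdot 167} = \left(-1\right) \frac{134}{167} = - \frac{134}{167}$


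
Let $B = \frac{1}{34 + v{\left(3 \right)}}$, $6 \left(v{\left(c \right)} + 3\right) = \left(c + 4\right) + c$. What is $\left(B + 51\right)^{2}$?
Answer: $\frac{25010001}{9604} \approx 2604.1$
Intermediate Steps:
$v{\left(c \right)} = - \frac{7}{3} + \frac{c}{3}$ ($v{\left(c \right)} = -3 + \frac{\left(c + 4\right) + c}{6} = -3 + \frac{\left(4 + c\right) + c}{6} = -3 + \frac{4 + 2 c}{6} = -3 + \left(\frac{2}{3} + \frac{c}{3}\right) = - \frac{7}{3} + \frac{c}{3}$)
$B = \frac{3}{98}$ ($B = \frac{1}{34 + \left(- \frac{7}{3} + \frac{1}{3} \cdot 3\right)} = \frac{1}{34 + \left(- \frac{7}{3} + 1\right)} = \frac{1}{34 - \frac{4}{3}} = \frac{1}{\frac{98}{3}} = \frac{3}{98} \approx 0.030612$)
$\left(B + 51\right)^{2} = \left(\frac{3}{98} + 51\right)^{2} = \left(\frac{5001}{98}\right)^{2} = \frac{25010001}{9604}$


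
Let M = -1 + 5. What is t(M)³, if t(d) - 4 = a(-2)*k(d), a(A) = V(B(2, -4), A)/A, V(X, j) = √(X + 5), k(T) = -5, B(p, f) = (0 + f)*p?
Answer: -161 + 585*I*√3/8 ≈ -161.0 + 126.66*I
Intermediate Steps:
B(p, f) = f*p
V(X, j) = √(5 + X)
a(A) = I*√3/A (a(A) = √(5 - 4*2)/A = √(5 - 8)/A = √(-3)/A = (I*√3)/A = I*√3/A)
M = 4
t(d) = 4 + 5*I*√3/2 (t(d) = 4 + (I*√3/(-2))*(-5) = 4 + (I*√3*(-½))*(-5) = 4 - I*√3/2*(-5) = 4 + 5*I*√3/2)
t(M)³ = (4 + 5*I*√3/2)³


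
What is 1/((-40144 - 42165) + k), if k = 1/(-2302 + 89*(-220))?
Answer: -21882/1801085539 ≈ -1.2149e-5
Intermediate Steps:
k = -1/21882 (k = 1/(-2302 - 19580) = 1/(-21882) = -1/21882 ≈ -4.5700e-5)
1/((-40144 - 42165) + k) = 1/((-40144 - 42165) - 1/21882) = 1/(-82309 - 1/21882) = 1/(-1801085539/21882) = -21882/1801085539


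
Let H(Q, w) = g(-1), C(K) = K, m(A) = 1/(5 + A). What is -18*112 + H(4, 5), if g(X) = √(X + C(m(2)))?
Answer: -2016 + I*√42/7 ≈ -2016.0 + 0.92582*I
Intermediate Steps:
g(X) = √(⅐ + X) (g(X) = √(X + 1/(5 + 2)) = √(X + 1/7) = √(X + ⅐) = √(⅐ + X))
H(Q, w) = I*√42/7 (H(Q, w) = √(7 + 49*(-1))/7 = √(7 - 49)/7 = √(-42)/7 = (I*√42)/7 = I*√42/7)
-18*112 + H(4, 5) = -18*112 + I*√42/7 = -2016 + I*√42/7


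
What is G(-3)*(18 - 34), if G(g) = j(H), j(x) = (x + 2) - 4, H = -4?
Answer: 96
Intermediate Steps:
j(x) = -2 + x (j(x) = (2 + x) - 4 = -2 + x)
G(g) = -6 (G(g) = -2 - 4 = -6)
G(-3)*(18 - 34) = -6*(18 - 34) = -6*(-16) = 96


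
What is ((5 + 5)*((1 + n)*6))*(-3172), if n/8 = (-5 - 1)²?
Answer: -55002480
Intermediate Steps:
n = 288 (n = 8*(-5 - 1)² = 8*(-6)² = 8*36 = 288)
((5 + 5)*((1 + n)*6))*(-3172) = ((5 + 5)*((1 + 288)*6))*(-3172) = (10*(289*6))*(-3172) = (10*1734)*(-3172) = 17340*(-3172) = -55002480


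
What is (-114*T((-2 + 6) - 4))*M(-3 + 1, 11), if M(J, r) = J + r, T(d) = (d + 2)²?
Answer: -4104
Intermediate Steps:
T(d) = (2 + d)²
(-114*T((-2 + 6) - 4))*M(-3 + 1, 11) = (-114*(2 + ((-2 + 6) - 4))²)*((-3 + 1) + 11) = (-114*(2 + (4 - 4))²)*(-2 + 11) = -114*(2 + 0)²*9 = -114*2²*9 = -114*4*9 = -456*9 = -4104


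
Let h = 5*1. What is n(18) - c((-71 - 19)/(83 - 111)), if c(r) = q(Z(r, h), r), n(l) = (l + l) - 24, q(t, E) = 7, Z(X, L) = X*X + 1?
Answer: 5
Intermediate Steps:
h = 5
Z(X, L) = 1 + X**2 (Z(X, L) = X**2 + 1 = 1 + X**2)
n(l) = -24 + 2*l (n(l) = 2*l - 24 = -24 + 2*l)
c(r) = 7
n(18) - c((-71 - 19)/(83 - 111)) = (-24 + 2*18) - 1*7 = (-24 + 36) - 7 = 12 - 7 = 5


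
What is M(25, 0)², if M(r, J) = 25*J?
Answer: 0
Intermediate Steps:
M(25, 0)² = (25*0)² = 0² = 0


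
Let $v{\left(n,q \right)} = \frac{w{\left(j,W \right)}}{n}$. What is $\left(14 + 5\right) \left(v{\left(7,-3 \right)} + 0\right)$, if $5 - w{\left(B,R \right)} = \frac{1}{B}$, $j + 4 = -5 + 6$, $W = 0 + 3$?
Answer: $\frac{304}{21} \approx 14.476$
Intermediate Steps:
$W = 3$
$j = -3$ ($j = -4 + \left(-5 + 6\right) = -4 + 1 = -3$)
$w{\left(B,R \right)} = 5 - \frac{1}{B}$
$v{\left(n,q \right)} = \frac{16}{3 n}$ ($v{\left(n,q \right)} = \frac{5 - \frac{1}{-3}}{n} = \frac{5 - - \frac{1}{3}}{n} = \frac{5 + \frac{1}{3}}{n} = \frac{16}{3 n}$)
$\left(14 + 5\right) \left(v{\left(7,-3 \right)} + 0\right) = \left(14 + 5\right) \left(\frac{16}{3 \cdot 7} + 0\right) = 19 \left(\frac{16}{3} \cdot \frac{1}{7} + 0\right) = 19 \left(\frac{16}{21} + 0\right) = 19 \cdot \frac{16}{21} = \frac{304}{21}$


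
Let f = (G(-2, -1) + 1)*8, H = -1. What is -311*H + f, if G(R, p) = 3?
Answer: 343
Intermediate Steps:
f = 32 (f = (3 + 1)*8 = 4*8 = 32)
-311*H + f = -311*(-1) + 32 = 311 + 32 = 343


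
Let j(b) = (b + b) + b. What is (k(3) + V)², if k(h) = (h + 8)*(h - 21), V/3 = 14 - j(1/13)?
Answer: 4149369/169 ≈ 24552.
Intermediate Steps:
j(b) = 3*b (j(b) = 2*b + b = 3*b)
V = 537/13 (V = 3*(14 - 3/13) = 3*(179/13) = 537/13 ≈ 41.308)
k(h) = (-21 + h)*(8 + h) (k(h) = (8 + h)*(-21 + h) = (-21 + h)*(8 + h))
(k(3) + V)² = ((-168 + 3² - 13*3) + 537/13)² = ((-168 + 9 - 39) + 537/13)² = (-198 + 537/13)² = (-2037/13)² = 4149369/169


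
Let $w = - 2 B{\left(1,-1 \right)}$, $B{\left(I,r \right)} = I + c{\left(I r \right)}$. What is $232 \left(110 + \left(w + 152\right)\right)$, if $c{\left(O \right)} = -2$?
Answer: $61248$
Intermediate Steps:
$B{\left(I,r \right)} = -2 + I$ ($B{\left(I,r \right)} = I - 2 = -2 + I$)
$w = 2$ ($w = - 2 \left(-2 + 1\right) = \left(-2\right) \left(-1\right) = 2$)
$232 \left(110 + \left(w + 152\right)\right) = 232 \left(110 + \left(2 + 152\right)\right) = 232 \left(110 + 154\right) = 232 \cdot 264 = 61248$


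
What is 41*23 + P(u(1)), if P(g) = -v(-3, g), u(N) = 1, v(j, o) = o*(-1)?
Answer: 944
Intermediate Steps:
v(j, o) = -o
P(g) = g (P(g) = -(-1)*g = g)
41*23 + P(u(1)) = 41*23 + 1 = 943 + 1 = 944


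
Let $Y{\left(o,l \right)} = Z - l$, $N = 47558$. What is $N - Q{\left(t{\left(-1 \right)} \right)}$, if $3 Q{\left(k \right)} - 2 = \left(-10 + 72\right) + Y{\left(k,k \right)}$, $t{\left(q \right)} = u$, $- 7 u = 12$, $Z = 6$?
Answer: $\frac{998216}{21} \approx 47534.0$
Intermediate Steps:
$u = - \frac{12}{7}$ ($u = \left(- \frac{1}{7}\right) 12 = - \frac{12}{7} \approx -1.7143$)
$t{\left(q \right)} = - \frac{12}{7}$
$Y{\left(o,l \right)} = 6 - l$
$Q{\left(k \right)} = \frac{70}{3} - \frac{k}{3}$ ($Q{\left(k \right)} = \frac{2}{3} + \frac{\left(-10 + 72\right) - \left(-6 + k\right)}{3} = \frac{2}{3} + \frac{62 - \left(-6 + k\right)}{3} = \frac{2}{3} + \frac{68 - k}{3} = \frac{2}{3} - \left(- \frac{68}{3} + \frac{k}{3}\right) = \frac{70}{3} - \frac{k}{3}$)
$N - Q{\left(t{\left(-1 \right)} \right)} = 47558 - \left(\frac{70}{3} - - \frac{4}{7}\right) = 47558 - \left(\frac{70}{3} + \frac{4}{7}\right) = 47558 - \frac{502}{21} = \frac{998216}{21}$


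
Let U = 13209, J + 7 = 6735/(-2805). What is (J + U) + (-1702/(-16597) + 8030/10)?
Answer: 43459330416/3103639 ≈ 14003.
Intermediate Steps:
J = -1758/187 (J = -7 + 6735/(-2805) = -7 + 6735*(-1/2805) = -7 - 449/187 = -1758/187 ≈ -9.4011)
(J + U) + (-1702/(-16597) + 8030/10) = (-1758/187 + 13209) + (-1702/(-16597) + 8030/10) = 2468325/187 + (-1702*(-1/16597) + 8030*(⅒)) = 2468325/187 + (1702/16597 + 803) = 2468325/187 + 13329093/16597 = 43459330416/3103639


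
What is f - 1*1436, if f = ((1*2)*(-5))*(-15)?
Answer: -1286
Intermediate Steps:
f = 150 (f = (2*(-5))*(-15) = -10*(-15) = 150)
f - 1*1436 = 150 - 1*1436 = 150 - 1436 = -1286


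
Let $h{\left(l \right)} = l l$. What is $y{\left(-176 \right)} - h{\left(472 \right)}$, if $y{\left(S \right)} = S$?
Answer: $-222960$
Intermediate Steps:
$h{\left(l \right)} = l^{2}$
$y{\left(-176 \right)} - h{\left(472 \right)} = -176 - 472^{2} = -176 - 222784 = -222960$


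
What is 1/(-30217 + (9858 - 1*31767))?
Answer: -1/52126 ≈ -1.9184e-5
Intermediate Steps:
1/(-30217 + (9858 - 1*31767)) = 1/(-30217 + (9858 - 31767)) = 1/(-30217 - 21909) = 1/(-52126) = -1/52126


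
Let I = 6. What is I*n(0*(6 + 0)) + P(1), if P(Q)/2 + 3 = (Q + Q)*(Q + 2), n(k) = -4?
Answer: -18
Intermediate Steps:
P(Q) = -6 + 4*Q*(2 + Q) (P(Q) = -6 + 2*((Q + Q)*(Q + 2)) = -6 + 2*((2*Q)*(2 + Q)) = -6 + 2*(2*Q*(2 + Q)) = -6 + 4*Q*(2 + Q))
I*n(0*(6 + 0)) + P(1) = 6*(-4) + (-6 + 4*1² + 8*1) = -24 + (-6 + 4*1 + 8) = -24 + (-6 + 4 + 8) = -24 + 6 = -18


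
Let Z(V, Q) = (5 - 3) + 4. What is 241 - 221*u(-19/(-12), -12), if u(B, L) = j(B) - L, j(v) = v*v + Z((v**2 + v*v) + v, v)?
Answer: -617909/144 ≈ -4291.0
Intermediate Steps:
Z(V, Q) = 6 (Z(V, Q) = 2 + 4 = 6)
j(v) = 6 + v**2 (j(v) = v*v + 6 = v**2 + 6 = 6 + v**2)
u(B, L) = 6 + B**2 - L (u(B, L) = (6 + B**2) - L = 6 + B**2 - L)
241 - 221*u(-19/(-12), -12) = 241 - 221*(6 + (-19/(-12))**2 - 1*(-12)) = 241 - 221*(6 + (-19*(-1/12))**2 + 12) = 241 - 221*(6 + (19/12)**2 + 12) = 241 - 221*(6 + 361/144 + 12) = 241 - 221*2953/144 = 241 - 652613/144 = -617909/144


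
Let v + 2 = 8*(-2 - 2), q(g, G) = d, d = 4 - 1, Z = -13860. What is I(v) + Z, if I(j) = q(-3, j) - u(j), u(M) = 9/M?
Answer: -471129/34 ≈ -13857.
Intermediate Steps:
d = 3
q(g, G) = 3
v = -34 (v = -2 + 8*(-2 - 2) = -2 + 8*(-4) = -2 - 32 = -34)
I(j) = 3 - 9/j
I(v) + Z = (3 - 9/(-34)) - 13860 = (3 - 9*(-1/34)) - 13860 = (3 + 9/34) - 13860 = 111/34 - 13860 = -471129/34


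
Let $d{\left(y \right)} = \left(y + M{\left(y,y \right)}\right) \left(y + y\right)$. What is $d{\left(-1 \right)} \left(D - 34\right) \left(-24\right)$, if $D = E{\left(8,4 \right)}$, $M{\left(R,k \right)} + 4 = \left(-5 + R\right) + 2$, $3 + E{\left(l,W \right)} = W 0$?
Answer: $15984$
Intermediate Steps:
$E{\left(l,W \right)} = -3$ ($E{\left(l,W \right)} = -3 + W 0 = -3 + 0 = -3$)
$M{\left(R,k \right)} = -7 + R$ ($M{\left(R,k \right)} = -4 + \left(\left(-5 + R\right) + 2\right) = -4 + \left(-3 + R\right) = -7 + R$)
$D = -3$
$d{\left(y \right)} = 2 y \left(-7 + 2 y\right)$ ($d{\left(y \right)} = \left(y + \left(-7 + y\right)\right) \left(y + y\right) = \left(-7 + 2 y\right) 2 y = 2 y \left(-7 + 2 y\right)$)
$d{\left(-1 \right)} \left(D - 34\right) \left(-24\right) = 2 \left(-1\right) \left(-7 + 2 \left(-1\right)\right) \left(-3 - 34\right) \left(-24\right) = 2 \left(-1\right) \left(-7 - 2\right) \left(-3 - 34\right) \left(-24\right) = 2 \left(-1\right) \left(-9\right) \left(-37\right) \left(-24\right) = 18 \left(-37\right) \left(-24\right) = \left(-666\right) \left(-24\right) = 15984$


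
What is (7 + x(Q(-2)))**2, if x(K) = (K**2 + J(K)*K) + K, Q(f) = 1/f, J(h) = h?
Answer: 49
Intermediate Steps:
Q(f) = 1/f
x(K) = K + 2*K**2 (x(K) = (K**2 + K*K) + K = (K**2 + K**2) + K = 2*K**2 + K = K + 2*K**2)
(7 + x(Q(-2)))**2 = (7 + (1 + 2/(-2))/(-2))**2 = (7 - (1 + 2*(-1/2))/2)**2 = (7 - (1 - 1)/2)**2 = (7 - 1/2*0)**2 = (7 + 0)**2 = 7**2 = 49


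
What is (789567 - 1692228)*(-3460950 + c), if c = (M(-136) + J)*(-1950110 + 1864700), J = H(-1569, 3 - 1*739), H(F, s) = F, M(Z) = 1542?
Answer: 1042465135680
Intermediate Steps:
J = -1569
c = 2306070 (c = (1542 - 1569)*(-1950110 + 1864700) = -27*(-85410) = 2306070)
(789567 - 1692228)*(-3460950 + c) = (789567 - 1692228)*(-3460950 + 2306070) = -902661*(-1154880) = 1042465135680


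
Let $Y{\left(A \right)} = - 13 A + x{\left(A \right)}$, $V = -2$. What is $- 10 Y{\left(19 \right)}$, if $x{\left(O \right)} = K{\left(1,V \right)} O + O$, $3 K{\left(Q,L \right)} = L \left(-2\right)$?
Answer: $\frac{6080}{3} \approx 2026.7$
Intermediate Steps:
$K{\left(Q,L \right)} = - \frac{2 L}{3}$ ($K{\left(Q,L \right)} = \frac{L \left(-2\right)}{3} = \frac{\left(-2\right) L}{3} = - \frac{2 L}{3}$)
$x{\left(O \right)} = \frac{7 O}{3}$ ($x{\left(O \right)} = \left(- \frac{2}{3}\right) \left(-2\right) O + O = \frac{4 O}{3} + O = \frac{7 O}{3}$)
$Y{\left(A \right)} = - \frac{32 A}{3}$ ($Y{\left(A \right)} = - 13 A + \frac{7 A}{3} = - \frac{32 A}{3}$)
$- 10 Y{\left(19 \right)} = - 10 \left(\left(- \frac{32}{3}\right) 19\right) = \left(-10\right) \left(- \frac{608}{3}\right) = \frac{6080}{3}$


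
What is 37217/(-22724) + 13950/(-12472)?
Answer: -48823139/17713358 ≈ -2.7563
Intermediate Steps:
37217/(-22724) + 13950/(-12472) = 37217*(-1/22724) + 13950*(-1/12472) = -37217/22724 - 6975/6236 = -48823139/17713358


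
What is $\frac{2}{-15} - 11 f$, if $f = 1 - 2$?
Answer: $\frac{163}{15} \approx 10.867$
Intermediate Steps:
$f = -1$
$\frac{2}{-15} - 11 f = \frac{2}{-15} - -11 = 2 \left(- \frac{1}{15}\right) + 11 = - \frac{2}{15} + 11 = \frac{163}{15}$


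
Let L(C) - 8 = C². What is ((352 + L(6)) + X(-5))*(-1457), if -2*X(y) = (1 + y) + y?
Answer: -1167057/2 ≈ -5.8353e+5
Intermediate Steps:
L(C) = 8 + C²
X(y) = -½ - y (X(y) = -((1 + y) + y)/2 = -(1 + 2*y)/2 = -½ - y)
((352 + L(6)) + X(-5))*(-1457) = ((352 + (8 + 6²)) + (-½ - 1*(-5)))*(-1457) = ((352 + (8 + 36)) + (-½ + 5))*(-1457) = ((352 + 44) + 9/2)*(-1457) = (396 + 9/2)*(-1457) = (801/2)*(-1457) = -1167057/2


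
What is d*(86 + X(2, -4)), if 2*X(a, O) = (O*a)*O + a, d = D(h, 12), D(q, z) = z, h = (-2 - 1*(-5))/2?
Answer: 1236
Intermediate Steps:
h = 3/2 (h = (-2 + 5)*(½) = 3*(½) = 3/2 ≈ 1.5000)
d = 12
X(a, O) = a/2 + a*O²/2 (X(a, O) = ((O*a)*O + a)/2 = (a*O² + a)/2 = (a + a*O²)/2 = a/2 + a*O²/2)
d*(86 + X(2, -4)) = 12*(86 + (½)*2*(1 + (-4)²)) = 12*(86 + (½)*2*(1 + 16)) = 12*(86 + (½)*2*17) = 12*(86 + 17) = 12*103 = 1236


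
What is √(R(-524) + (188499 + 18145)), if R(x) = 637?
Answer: √207281 ≈ 455.28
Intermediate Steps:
√(R(-524) + (188499 + 18145)) = √(637 + (188499 + 18145)) = √(637 + 206644) = √207281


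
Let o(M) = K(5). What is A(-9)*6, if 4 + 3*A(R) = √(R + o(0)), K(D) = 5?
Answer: -8 + 4*I ≈ -8.0 + 4.0*I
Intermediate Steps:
o(M) = 5
A(R) = -4/3 + √(5 + R)/3 (A(R) = -4/3 + √(R + 5)/3 = -4/3 + √(5 + R)/3)
A(-9)*6 = (-4/3 + √(5 - 9)/3)*6 = (-4/3 + √(-4)/3)*6 = (-4/3 + (2*I)/3)*6 = (-4/3 + 2*I/3)*6 = -8 + 4*I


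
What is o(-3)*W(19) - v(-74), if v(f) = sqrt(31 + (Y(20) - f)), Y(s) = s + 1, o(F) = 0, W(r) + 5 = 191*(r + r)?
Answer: -3*sqrt(14) ≈ -11.225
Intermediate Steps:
W(r) = -5 + 382*r (W(r) = -5 + 191*(r + r) = -5 + 191*(2*r) = -5 + 382*r)
Y(s) = 1 + s
v(f) = sqrt(52 - f) (v(f) = sqrt(31 + ((1 + 20) - f)) = sqrt(31 + (21 - f)) = sqrt(52 - f))
o(-3)*W(19) - v(-74) = 0*(-5 + 382*19) - sqrt(52 - 1*(-74)) = 0*(-5 + 7258) - sqrt(52 + 74) = 0*7253 - sqrt(126) = 0 - 3*sqrt(14) = -3*sqrt(14)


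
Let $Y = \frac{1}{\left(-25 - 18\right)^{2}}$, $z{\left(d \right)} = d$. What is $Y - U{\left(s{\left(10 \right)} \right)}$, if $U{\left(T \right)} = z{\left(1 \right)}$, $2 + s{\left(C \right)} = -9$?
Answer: $- \frac{1848}{1849} \approx -0.99946$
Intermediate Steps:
$s{\left(C \right)} = -11$ ($s{\left(C \right)} = -2 - 9 = -11$)
$Y = \frac{1}{1849}$ ($Y = \frac{1}{\left(-25 + \left(-27 + 9\right)\right)^{2}} = \frac{1}{\left(-25 - 18\right)^{2}} = \frac{1}{\left(-43\right)^{2}} = \frac{1}{1849} \approx 0.00054083$)
$U{\left(T \right)} = 1$
$Y - U{\left(s{\left(10 \right)} \right)} = \frac{1}{1849} - 1 = - \frac{1848}{1849}$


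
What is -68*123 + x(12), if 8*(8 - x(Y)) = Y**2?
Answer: -8374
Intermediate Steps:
x(Y) = 8 - Y**2/8
-68*123 + x(12) = -68*123 + (8 - 1/8*12**2) = -8364 + (8 - 1/8*144) = -8364 + (8 - 18) = -8364 - 10 = -8374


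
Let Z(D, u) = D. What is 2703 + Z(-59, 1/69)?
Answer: 2644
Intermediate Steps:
2703 + Z(-59, 1/69) = 2703 - 59 = 2644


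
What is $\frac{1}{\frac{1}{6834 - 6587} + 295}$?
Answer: $\frac{247}{72866} \approx 0.0033898$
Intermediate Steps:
$\frac{1}{\frac{1}{6834 - 6587} + 295} = \frac{1}{\frac{1}{247} + 295} = \frac{1}{\frac{72866}{247}} = \frac{247}{72866}$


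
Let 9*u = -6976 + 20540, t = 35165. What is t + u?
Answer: 330049/9 ≈ 36672.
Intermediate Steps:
u = 13564/9 (u = (-6976 + 20540)/9 = (⅑)*13564 = 13564/9 ≈ 1507.1)
t + u = 35165 + 13564/9 = 330049/9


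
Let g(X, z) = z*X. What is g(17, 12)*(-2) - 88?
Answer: -496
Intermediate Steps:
g(X, z) = X*z
g(17, 12)*(-2) - 88 = (17*12)*(-2) - 88 = 204*(-2) - 88 = -408 - 88 = -496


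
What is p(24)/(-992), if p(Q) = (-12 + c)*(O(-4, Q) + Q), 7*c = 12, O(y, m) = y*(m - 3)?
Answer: -135/217 ≈ -0.62212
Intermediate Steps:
O(y, m) = y*(-3 + m)
c = 12/7 (c = (1/7)*12 = 12/7 ≈ 1.7143)
p(Q) = -864/7 + 216*Q/7 (p(Q) = (-12 + 12/7)*(-4*(-3 + Q) + Q) = -72*((12 - 4*Q) + Q)/7 = -72*(12 - 3*Q)/7 = -864/7 + 216*Q/7)
p(24)/(-992) = (-864/7 + (216/7)*24)/(-992) = (-864/7 + 5184/7)*(-1/992) = (4320/7)*(-1/992) = -135/217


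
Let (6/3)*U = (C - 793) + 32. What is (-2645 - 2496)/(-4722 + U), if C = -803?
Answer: 5141/5504 ≈ 0.93405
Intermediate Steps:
U = -782 (U = ((-803 - 793) + 32)/2 = (-1596 + 32)/2 = (1/2)*(-1564) = -782)
(-2645 - 2496)/(-4722 + U) = (-2645 - 2496)/(-4722 - 782) = -5141/(-5504) = -5141*(-1/5504) = 5141/5504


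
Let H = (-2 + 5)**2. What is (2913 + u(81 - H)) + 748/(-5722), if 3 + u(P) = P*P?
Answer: 23156560/2861 ≈ 8093.9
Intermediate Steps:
H = 9 (H = 3**2 = 9)
u(P) = -3 + P**2 (u(P) = -3 + P*P = -3 + P**2)
(2913 + u(81 - H)) + 748/(-5722) = (2913 + (-3 + (81 - 1*9)**2)) + 748/(-5722) = (2913 + (-3 + (81 - 9)**2)) + 748*(-1/5722) = (2913 + (-3 + 72**2)) - 374/2861 = (2913 + (-3 + 5184)) - 374/2861 = (2913 + 5181) - 374/2861 = 8094 - 374/2861 = 23156560/2861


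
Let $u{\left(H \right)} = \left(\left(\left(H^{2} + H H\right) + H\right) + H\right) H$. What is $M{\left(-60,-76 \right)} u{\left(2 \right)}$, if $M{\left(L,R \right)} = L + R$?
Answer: $-3264$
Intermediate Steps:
$u{\left(H \right)} = H \left(2 H + 2 H^{2}\right)$ ($u{\left(H \right)} = \left(\left(\left(H^{2} + H^{2}\right) + H\right) + H\right) H = \left(\left(2 H^{2} + H\right) + H\right) H = \left(\left(H + 2 H^{2}\right) + H\right) H = \left(2 H + 2 H^{2}\right) H = H \left(2 H + 2 H^{2}\right)$)
$M{\left(-60,-76 \right)} u{\left(2 \right)} = \left(-60 - 76\right) 2 \cdot 2^{2} \left(1 + 2\right) = - 136 \cdot 2 \cdot 4 \cdot 3 = \left(-136\right) 24 = -3264$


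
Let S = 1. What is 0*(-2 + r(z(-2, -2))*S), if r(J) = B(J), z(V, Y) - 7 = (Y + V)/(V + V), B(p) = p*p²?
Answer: 0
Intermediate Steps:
B(p) = p³
z(V, Y) = 7 + (V + Y)/(2*V) (z(V, Y) = 7 + (Y + V)/(V + V) = 7 + (V + Y)/((2*V)) = 7 + (V + Y)*(1/(2*V)) = 7 + (V + Y)/(2*V))
r(J) = J³
0*(-2 + r(z(-2, -2))*S) = 0*(-2 + ((½)*(-2 + 15*(-2))/(-2))³*1) = 0*(-2 + ((½)*(-½)*(-2 - 30))³*1) = 0*(-2 + ((½)*(-½)*(-32))³*1) = 0*(-2 + 8³*1) = 0*(-2 + 512*1) = 0*(-2 + 512) = 0*510 = 0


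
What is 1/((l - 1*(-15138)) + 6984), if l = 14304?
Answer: 1/36426 ≈ 2.7453e-5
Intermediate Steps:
1/((l - 1*(-15138)) + 6984) = 1/((14304 - 1*(-15138)) + 6984) = 1/((14304 + 15138) + 6984) = 1/(29442 + 6984) = 1/36426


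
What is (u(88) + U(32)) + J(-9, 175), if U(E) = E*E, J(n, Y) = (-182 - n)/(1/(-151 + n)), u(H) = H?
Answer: 28792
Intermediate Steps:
J(n, Y) = (-182 - n)*(-151 + n)
U(E) = E**2
(u(88) + U(32)) + J(-9, 175) = (88 + 32**2) + (27482 - 1*(-9)**2 - 31*(-9)) = (88 + 1024) + (27482 - 1*81 + 279) = 1112 + (27482 - 81 + 279) = 1112 + 27680 = 28792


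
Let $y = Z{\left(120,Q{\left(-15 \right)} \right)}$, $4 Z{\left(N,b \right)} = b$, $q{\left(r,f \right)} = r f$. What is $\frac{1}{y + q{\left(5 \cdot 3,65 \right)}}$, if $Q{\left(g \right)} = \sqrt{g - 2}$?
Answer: $\frac{15600}{15210017} - \frac{4 i \sqrt{17}}{15210017} \approx 0.0010256 - 1.0843 \cdot 10^{-6} i$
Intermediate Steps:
$q{\left(r,f \right)} = f r$
$Q{\left(g \right)} = \sqrt{-2 + g}$
$Z{\left(N,b \right)} = \frac{b}{4}$
$y = \frac{i \sqrt{17}}{4}$ ($y = \frac{\sqrt{-2 - 15}}{4} = \frac{\sqrt{-17}}{4} = \frac{i \sqrt{17}}{4} \approx 1.0308 i$)
$\frac{1}{y + q{\left(5 \cdot 3,65 \right)}} = \frac{1}{\frac{i \sqrt{17}}{4} + 65 \cdot 5 \cdot 3} = \frac{1}{\frac{i \sqrt{17}}{4} + 65 \cdot 15} = \frac{1}{\frac{i \sqrt{17}}{4} + 975} = \frac{1}{975 + \frac{i \sqrt{17}}{4}}$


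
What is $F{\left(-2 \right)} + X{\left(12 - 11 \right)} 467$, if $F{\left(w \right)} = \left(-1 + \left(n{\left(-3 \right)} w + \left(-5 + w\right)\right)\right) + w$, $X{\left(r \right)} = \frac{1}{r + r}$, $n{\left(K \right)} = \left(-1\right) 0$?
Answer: $\frac{447}{2} \approx 223.5$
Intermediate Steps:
$n{\left(K \right)} = 0$
$X{\left(r \right)} = \frac{1}{2 r}$
$F{\left(w \right)} = -6 + 2 w$ ($F{\left(w \right)} = \left(-1 + \left(0 w + \left(-5 + w\right)\right)\right) + w = \left(-1 + \left(0 + \left(-5 + w\right)\right)\right) + w = \left(-1 + \left(-5 + w\right)\right) + w = \left(-6 + w\right) + w = -6 + 2 w$)
$F{\left(-2 \right)} + X{\left(12 - 11 \right)} 467 = \left(-6 + 2 \left(-2\right)\right) + \frac{1}{2 \left(12 - 11\right)} 467 = \left(-6 - 4\right) + \frac{1}{2 \cdot 1} \cdot 467 = -10 + \frac{1}{2} \cdot 1 \cdot 467 = -10 + \frac{1}{2} \cdot 467 = -10 + \frac{467}{2} = \frac{447}{2}$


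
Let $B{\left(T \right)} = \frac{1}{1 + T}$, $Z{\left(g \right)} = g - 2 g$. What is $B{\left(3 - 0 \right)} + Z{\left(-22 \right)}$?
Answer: $\frac{89}{4} \approx 22.25$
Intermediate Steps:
$Z{\left(g \right)} = - g$
$B{\left(3 - 0 \right)} + Z{\left(-22 \right)} = \frac{1}{1 + \left(3 - 0\right)} - -22 = \frac{1}{1 + \left(3 + 0\right)} + 22 = \frac{1}{1 + 3} + 22 = \frac{1}{4} + 22 = \frac{89}{4}$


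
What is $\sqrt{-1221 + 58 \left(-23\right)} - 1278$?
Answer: $-1278 + i \sqrt{2555} \approx -1278.0 + 50.547 i$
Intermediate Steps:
$\sqrt{-1221 + 58 \left(-23\right)} - 1278 = \sqrt{-1221 - 1334} - 1278 = \sqrt{-2555} - 1278 = i \sqrt{2555} - 1278 = -1278 + i \sqrt{2555}$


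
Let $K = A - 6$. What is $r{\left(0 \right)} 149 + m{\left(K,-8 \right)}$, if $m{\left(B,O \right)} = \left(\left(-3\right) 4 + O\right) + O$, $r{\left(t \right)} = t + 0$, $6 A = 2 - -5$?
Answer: $-28$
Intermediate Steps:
$A = \frac{7}{6}$ ($A = \frac{2 - -5}{6} = \frac{2 + 5}{6} = \frac{1}{6} \cdot 7 = \frac{7}{6} \approx 1.1667$)
$r{\left(t \right)} = t$
$K = - \frac{29}{6}$ ($K = \frac{7}{6} - 6 = - \frac{29}{6} \approx -4.8333$)
$m{\left(B,O \right)} = -12 + 2 O$ ($m{\left(B,O \right)} = \left(-12 + O\right) + O = -12 + 2 O$)
$r{\left(0 \right)} 149 + m{\left(K,-8 \right)} = 0 \cdot 149 + \left(-12 + 2 \left(-8\right)\right) = 0 - 28 = -28$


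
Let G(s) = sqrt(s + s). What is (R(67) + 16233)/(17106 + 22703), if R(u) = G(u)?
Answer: 2319/5687 + sqrt(134)/39809 ≈ 0.40806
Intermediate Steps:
G(s) = sqrt(2)*sqrt(s) (G(s) = sqrt(2*s) = sqrt(2)*sqrt(s))
R(u) = sqrt(2)*sqrt(u)
(R(67) + 16233)/(17106 + 22703) = (sqrt(2)*sqrt(67) + 16233)/(17106 + 22703) = (sqrt(134) + 16233)/39809 = (16233 + sqrt(134))*(1/39809) = 2319/5687 + sqrt(134)/39809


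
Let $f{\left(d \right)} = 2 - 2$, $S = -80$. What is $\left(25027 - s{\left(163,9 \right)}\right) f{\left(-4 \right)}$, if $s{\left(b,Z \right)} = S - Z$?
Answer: $0$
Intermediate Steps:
$s{\left(b,Z \right)} = -80 - Z$
$f{\left(d \right)} = 0$
$\left(25027 - s{\left(163,9 \right)}\right) f{\left(-4 \right)} = \left(25027 - \left(-80 - 9\right)\right) 0 = \left(25027 - -89\right) 0 = \left(25027 + 89\right) 0 = 25116 \cdot 0 = 0$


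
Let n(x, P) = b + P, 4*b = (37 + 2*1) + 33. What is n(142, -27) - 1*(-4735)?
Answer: 4726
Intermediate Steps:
b = 18 (b = ((37 + 2*1) + 33)/4 = ((37 + 2) + 33)/4 = (39 + 33)/4 = (1/4)*72 = 18)
n(x, P) = 18 + P
n(142, -27) - 1*(-4735) = (18 - 27) - 1*(-4735) = -9 + 4735 = 4726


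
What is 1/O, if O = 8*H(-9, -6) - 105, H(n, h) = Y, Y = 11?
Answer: -1/17 ≈ -0.058824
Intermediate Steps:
H(n, h) = 11
O = -17 (O = 8*11 - 105 = 88 - 105 = -17)
1/O = 1/(-17) = -1/17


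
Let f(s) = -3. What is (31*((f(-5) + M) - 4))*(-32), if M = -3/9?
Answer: 21824/3 ≈ 7274.7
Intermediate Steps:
M = -1/3 (M = -3*1/9 = -1/3 ≈ -0.33333)
(31*((f(-5) + M) - 4))*(-32) = (31*((-3 - 1/3) - 4))*(-32) = (31*(-10/3 - 4))*(-32) = (31*(-22/3))*(-32) = -682/3*(-32) = 21824/3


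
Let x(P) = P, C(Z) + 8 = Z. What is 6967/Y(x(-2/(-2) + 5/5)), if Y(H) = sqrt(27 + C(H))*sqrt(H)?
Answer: 6967*sqrt(42)/42 ≈ 1075.0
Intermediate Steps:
C(Z) = -8 + Z
Y(H) = sqrt(H)*sqrt(19 + H) (Y(H) = sqrt(27 + (-8 + H))*sqrt(H) = sqrt(19 + H)*sqrt(H) = sqrt(H)*sqrt(19 + H))
6967/Y(x(-2/(-2) + 5/5)) = 6967/((sqrt(-2/(-2) + 5/5)*sqrt(19 + (-2/(-2) + 5/5)))) = 6967/((sqrt(-2*(-1/2) + 5*(1/5))*sqrt(19 + (-2*(-1/2) + 5*(1/5))))) = 6967/((sqrt(1 + 1)*sqrt(19 + (1 + 1)))) = 6967/((sqrt(2)*sqrt(19 + 2))) = 6967/((sqrt(2)*sqrt(21))) = 6967/(sqrt(42)) = 6967*(sqrt(42)/42) = 6967*sqrt(42)/42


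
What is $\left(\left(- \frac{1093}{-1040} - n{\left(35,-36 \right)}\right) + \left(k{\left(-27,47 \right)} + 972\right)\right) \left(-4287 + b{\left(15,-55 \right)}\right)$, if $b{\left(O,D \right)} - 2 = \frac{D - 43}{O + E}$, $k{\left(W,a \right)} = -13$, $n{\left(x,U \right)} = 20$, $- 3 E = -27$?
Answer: $- \frac{50318822257}{12480} \approx -4.032 \cdot 10^{6}$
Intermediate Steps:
$E = 9$ ($E = \left(- \frac{1}{3}\right) \left(-27\right) = 9$)
$b{\left(O,D \right)} = 2 + \frac{-43 + D}{9 + O}$ ($b{\left(O,D \right)} = 2 + \frac{D - 43}{O + 9} = 2 + \frac{-43 + D}{9 + O}$)
$\left(\left(- \frac{1093}{-1040} - n{\left(35,-36 \right)}\right) + \left(k{\left(-27,47 \right)} + 972\right)\right) \left(-4287 + b{\left(15,-55 \right)}\right) = \left(\left(- \frac{1093}{-1040} - 20\right) + \left(-13 + 972\right)\right) \left(-4287 + \frac{-25 - 55 + 2 \cdot 15}{9 + 15}\right) = \left(\left(\left(-1093\right) \left(- \frac{1}{1040}\right) - 20\right) + 959\right) \left(-4287 + \frac{-25 - 55 + 30}{24}\right) = \left(\left(\frac{1093}{1040} - 20\right) + 959\right) \left(-4287 + \frac{1}{24} \left(-50\right)\right) = \left(- \frac{19707}{1040} + 959\right) \left(-4287 - \frac{25}{12}\right) = \frac{977653}{1040} \left(- \frac{51469}{12}\right) = - \frac{50318822257}{12480}$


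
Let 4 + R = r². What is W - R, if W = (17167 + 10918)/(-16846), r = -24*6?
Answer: -349279357/16846 ≈ -20734.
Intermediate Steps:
r = -144
W = -28085/16846 (W = 28085*(-1/16846) = -28085/16846 ≈ -1.6672)
R = 20732 (R = -4 + (-144)² = -4 + 20736 = 20732)
W - R = -28085/16846 - 1*20732 = -28085/16846 - 20732 = -349279357/16846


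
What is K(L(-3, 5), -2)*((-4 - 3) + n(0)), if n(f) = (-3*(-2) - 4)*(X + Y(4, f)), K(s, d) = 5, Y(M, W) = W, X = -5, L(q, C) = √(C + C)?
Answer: -85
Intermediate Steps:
L(q, C) = √2*√C (L(q, C) = √(2*C) = √2*√C)
n(f) = -10 + 2*f (n(f) = (-3*(-2) - 4)*(-5 + f) = (6 - 4)*(-5 + f) = 2*(-5 + f) = -10 + 2*f)
K(L(-3, 5), -2)*((-4 - 3) + n(0)) = 5*((-4 - 3) + (-10 + 2*0)) = 5*(-7 + (-10 + 0)) = 5*(-7 - 10) = 5*(-17) = -85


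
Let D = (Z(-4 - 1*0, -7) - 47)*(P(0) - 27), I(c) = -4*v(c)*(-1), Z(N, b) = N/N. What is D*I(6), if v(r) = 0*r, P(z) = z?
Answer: 0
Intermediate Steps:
v(r) = 0
Z(N, b) = 1
I(c) = 0 (I(c) = -4*0*(-1) = 0*(-1) = 0)
D = 1242 (D = (1 - 47)*(0 - 27) = -46*(-27) = 1242)
D*I(6) = 1242*0 = 0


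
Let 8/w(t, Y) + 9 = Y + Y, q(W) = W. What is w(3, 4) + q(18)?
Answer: 10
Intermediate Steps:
w(t, Y) = 8/(-9 + 2*Y) (w(t, Y) = 8/(-9 + (Y + Y)) = 8/(-9 + 2*Y))
w(3, 4) + q(18) = 8/(-9 + 2*4) + 18 = 8/(-9 + 8) + 18 = 8/(-1) + 18 = 8*(-1) + 18 = -8 + 18 = 10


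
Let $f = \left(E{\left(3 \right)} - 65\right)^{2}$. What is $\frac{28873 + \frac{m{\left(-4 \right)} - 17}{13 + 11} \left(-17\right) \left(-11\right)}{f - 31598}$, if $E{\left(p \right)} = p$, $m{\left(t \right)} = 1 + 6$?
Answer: $- \frac{345541}{333048} \approx -1.0375$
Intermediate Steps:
$m{\left(t \right)} = 7$
$f = 3844$ ($f = \left(3 - 65\right)^{2} = \left(-62\right)^{2} = 3844$)
$\frac{28873 + \frac{m{\left(-4 \right)} - 17}{13 + 11} \left(-17\right) \left(-11\right)}{f - 31598} = \frac{28873 + \frac{7 - 17}{13 + 11} \left(-17\right) \left(-11\right)}{3844 - 31598} = \frac{28873 + - \frac{10}{24} \left(-17\right) \left(-11\right)}{-27754} = \left(28873 + \left(-10\right) \frac{1}{24} \left(-17\right) \left(-11\right)\right) \left(- \frac{1}{27754}\right) = \left(28873 + \left(- \frac{5}{12}\right) \left(-17\right) \left(-11\right)\right) \left(- \frac{1}{27754}\right) = \left(28873 + \frac{85}{12} \left(-11\right)\right) \left(- \frac{1}{27754}\right) = \left(28873 - \frac{935}{12}\right) \left(- \frac{1}{27754}\right) = \frac{345541}{12} \left(- \frac{1}{27754}\right) = - \frac{345541}{333048}$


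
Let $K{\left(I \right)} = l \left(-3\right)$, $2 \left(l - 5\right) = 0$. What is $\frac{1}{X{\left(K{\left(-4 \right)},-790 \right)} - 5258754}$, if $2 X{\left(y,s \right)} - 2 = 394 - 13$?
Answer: $- \frac{2}{10517125} \approx -1.9017 \cdot 10^{-7}$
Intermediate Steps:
$l = 5$ ($l = 5 + \frac{1}{2} \cdot 0 = 5 + 0 = 5$)
$K{\left(I \right)} = -15$ ($K{\left(I \right)} = 5 \left(-3\right) = -15$)
$X{\left(y,s \right)} = \frac{383}{2}$ ($X{\left(y,s \right)} = 1 + \frac{394 - 13}{2} = 1 + \frac{1}{2} \cdot 381 = 1 + \frac{381}{2} = \frac{383}{2}$)
$\frac{1}{X{\left(K{\left(-4 \right)},-790 \right)} - 5258754} = \frac{1}{\frac{383}{2} - 5258754} = \frac{1}{- \frac{10517125}{2}} = - \frac{2}{10517125}$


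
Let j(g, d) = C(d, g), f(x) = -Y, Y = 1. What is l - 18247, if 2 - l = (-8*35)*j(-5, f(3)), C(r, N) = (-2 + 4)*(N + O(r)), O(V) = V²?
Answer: -20485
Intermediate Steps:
f(x) = -1 (f(x) = -1*1 = -1)
C(r, N) = 2*N + 2*r² (C(r, N) = (-2 + 4)*(N + r²) = 2*(N + r²) = 2*N + 2*r²)
j(g, d) = 2*g + 2*d²
l = -2238 (l = 2 - (-8*35)*(2*(-5) + 2*(-1)²) = 2 - (-280)*(-10 + 2*1) = 2 - (-280)*(-10 + 2) = 2 - (-280)*(-8) = 2 - 1*2240 = 2 - 2240 = -2238)
l - 18247 = -2238 - 18247 = -20485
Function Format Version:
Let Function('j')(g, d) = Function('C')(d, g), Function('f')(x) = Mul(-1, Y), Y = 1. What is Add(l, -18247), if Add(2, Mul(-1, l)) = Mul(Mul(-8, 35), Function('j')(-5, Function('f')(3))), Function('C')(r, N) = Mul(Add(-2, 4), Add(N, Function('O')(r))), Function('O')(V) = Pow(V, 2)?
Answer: -20485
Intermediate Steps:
Function('f')(x) = -1 (Function('f')(x) = Mul(-1, 1) = -1)
Function('C')(r, N) = Add(Mul(2, N), Mul(2, Pow(r, 2))) (Function('C')(r, N) = Mul(Add(-2, 4), Add(N, Pow(r, 2))) = Mul(2, Add(N, Pow(r, 2))) = Add(Mul(2, N), Mul(2, Pow(r, 2))))
Function('j')(g, d) = Add(Mul(2, g), Mul(2, Pow(d, 2)))
l = -2238 (l = Add(2, Mul(-1, Mul(Mul(-8, 35), Add(Mul(2, -5), Mul(2, Pow(-1, 2)))))) = Add(2, Mul(-1, Mul(-280, Add(-10, Mul(2, 1))))) = Add(2, Mul(-1, Mul(-280, Add(-10, 2)))) = Add(2, Mul(-1, Mul(-280, -8))) = Add(2, Mul(-1, 2240)) = Add(2, -2240) = -2238)
Add(l, -18247) = Add(-2238, -18247) = -20485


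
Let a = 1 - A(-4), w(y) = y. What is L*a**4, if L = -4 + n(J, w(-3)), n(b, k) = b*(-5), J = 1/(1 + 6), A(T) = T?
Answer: -20625/7 ≈ -2946.4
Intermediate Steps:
a = 5 (a = 1 - 1*(-4) = 1 + 4 = 5)
J = 1/7 ≈ 0.14286
n(b, k) = -5*b
L = -33/7 (L = -4 - 5*1/7 = -4 - 5/7 = -33/7 ≈ -4.7143)
L*a**4 = -33/7*5**4 = -33/7*625 = -20625/7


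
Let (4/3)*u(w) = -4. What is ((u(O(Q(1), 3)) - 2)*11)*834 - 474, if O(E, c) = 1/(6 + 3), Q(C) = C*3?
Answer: -46344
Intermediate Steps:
Q(C) = 3*C
O(E, c) = 1/9
u(w) = -3 (u(w) = (3/4)*(-4) = -3)
((u(O(Q(1), 3)) - 2)*11)*834 - 474 = ((-3 - 2)*11)*834 - 474 = -5*11*834 - 474 = -55*834 - 474 = -45870 - 474 = -46344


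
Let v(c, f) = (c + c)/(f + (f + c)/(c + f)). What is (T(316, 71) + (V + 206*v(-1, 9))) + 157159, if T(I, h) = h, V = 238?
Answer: 787134/5 ≈ 1.5743e+5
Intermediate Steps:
v(c, f) = 2*c/(1 + f) (v(c, f) = (2*c)/(f + (c + f)/(c + f)) = (2*c)/(f + 1) = (2*c)/(1 + f) = 2*c/(1 + f))
(T(316, 71) + (V + 206*v(-1, 9))) + 157159 = (71 + (238 + 206*(2*(-1)/(1 + 9)))) + 157159 = (71 + (238 + 206*(2*(-1)/10))) + 157159 = (71 + (238 + 206*(2*(-1)*(⅒)))) + 157159 = (71 + (238 + 206*(-⅕))) + 157159 = (71 + (238 - 206/5)) + 157159 = (71 + 984/5) + 157159 = 1339/5 + 157159 = 787134/5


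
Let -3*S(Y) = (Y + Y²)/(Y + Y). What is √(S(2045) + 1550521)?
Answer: 2*√387545 ≈ 1245.1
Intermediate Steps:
S(Y) = -(Y + Y²)/(6*Y) (S(Y) = -(Y + Y²)/(3*(Y + Y)) = -(Y + Y²)/(3*(2*Y)) = -(Y + Y²)*1/(2*Y)/3 = -(Y + Y²)/(6*Y))
√(S(2045) + 1550521) = √((-⅙ - ⅙*2045) + 1550521) = √((-⅙ - 2045/6) + 1550521) = √(-341 + 1550521) = √1550180 = 2*√387545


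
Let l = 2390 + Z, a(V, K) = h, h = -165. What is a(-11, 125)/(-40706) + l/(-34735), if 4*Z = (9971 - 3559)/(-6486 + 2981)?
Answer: -320838756107/4955799799550 ≈ -0.064740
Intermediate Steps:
Z = -1603/3505 (Z = ((9971 - 3559)/(-6486 + 2981))/4 = (6412/(-3505))/4 = (6412*(-1/3505))/4 = (¼)*(-6412/3505) = -1603/3505 ≈ -0.45735)
a(V, K) = -165
l = 8375347/3505 (l = 2390 - 1603/3505 = 8375347/3505 ≈ 2389.5)
a(-11, 125)/(-40706) + l/(-34735) = -165/(-40706) + (8375347/3505)/(-34735) = -165*(-1/40706) + (8375347/3505)*(-1/34735) = 165/40706 - 8375347/121746175 = -320838756107/4955799799550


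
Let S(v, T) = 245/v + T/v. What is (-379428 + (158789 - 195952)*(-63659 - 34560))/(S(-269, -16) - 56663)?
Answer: -981778249361/15242576 ≈ -64410.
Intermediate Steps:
(-379428 + (158789 - 195952)*(-63659 - 34560))/(S(-269, -16) - 56663) = (-379428 + (158789 - 195952)*(-63659 - 34560))/((245 - 16)/(-269) - 56663) = (-379428 - 37163*(-98219))/(-1/269*229 - 56663) = (-379428 + 3650112697)/(-229/269 - 56663) = 3649733269/(-15242576/269) = 3649733269*(-269/15242576) = -981778249361/15242576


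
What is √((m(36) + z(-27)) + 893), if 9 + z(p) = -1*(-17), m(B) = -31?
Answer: √870 ≈ 29.496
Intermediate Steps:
z(p) = 8 (z(p) = -9 - 1*(-17) = -9 + 17 = 8)
√((m(36) + z(-27)) + 893) = √((-31 + 8) + 893) = √(-23 + 893) = √870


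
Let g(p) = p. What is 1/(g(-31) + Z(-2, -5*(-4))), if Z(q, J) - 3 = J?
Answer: -1/8 ≈ -0.12500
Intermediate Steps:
Z(q, J) = 3 + J
1/(g(-31) + Z(-2, -5*(-4))) = 1/(-31 + (3 - 5*(-4))) = 1/(-31 + (3 + 20)) = 1/(-31 + 23) = 1/(-8) = -1/8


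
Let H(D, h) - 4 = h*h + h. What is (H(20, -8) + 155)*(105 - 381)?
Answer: -59340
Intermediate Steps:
H(D, h) = 4 + h + h² (H(D, h) = 4 + (h*h + h) = 4 + (h² + h) = 4 + (h + h²) = 4 + h + h²)
(H(20, -8) + 155)*(105 - 381) = ((4 - 8 + (-8)²) + 155)*(105 - 381) = ((4 - 8 + 64) + 155)*(-276) = (60 + 155)*(-276) = 215*(-276) = -59340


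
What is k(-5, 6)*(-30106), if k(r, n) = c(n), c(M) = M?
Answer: -180636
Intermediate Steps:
k(r, n) = n
k(-5, 6)*(-30106) = 6*(-30106) = -180636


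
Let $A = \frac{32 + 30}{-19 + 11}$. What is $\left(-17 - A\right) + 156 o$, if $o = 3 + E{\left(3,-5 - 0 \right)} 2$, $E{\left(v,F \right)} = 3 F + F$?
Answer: $- \frac{23125}{4} \approx -5781.3$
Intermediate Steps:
$A = - \frac{31}{4}$ ($A = \frac{62}{-8} = 62 \left(- \frac{1}{8}\right) = - \frac{31}{4} \approx -7.75$)
$E{\left(v,F \right)} = 4 F$
$o = -37$ ($o = 3 + 4 \left(-5 - 0\right) 2 = 3 + 4 \left(-5 + 0\right) 2 = 3 + 4 \left(-5\right) 2 = 3 - 40 = -37$)
$\left(-17 - A\right) + 156 o = \left(-17 - - \frac{31}{4}\right) + 156 \left(-37\right) = \left(-17 + \frac{31}{4}\right) - 5772 = - \frac{37}{4} - 5772 = - \frac{23125}{4}$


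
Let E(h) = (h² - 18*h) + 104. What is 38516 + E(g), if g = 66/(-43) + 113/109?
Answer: 848605409615/21967969 ≈ 38629.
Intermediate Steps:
g = -2335/4687 (g = 66*(-1/43) + 113*(1/109) = -66/43 + 113/109 = -2335/4687 ≈ -0.49819)
E(h) = 104 + h² - 18*h
38516 + E(g) = 38516 + (104 + (-2335/4687)² - 18*(-2335/4687)) = 38516 + (104 + 5452225/21967969 + 42030/4687) = 38516 + 2487115611/21967969 = 848605409615/21967969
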